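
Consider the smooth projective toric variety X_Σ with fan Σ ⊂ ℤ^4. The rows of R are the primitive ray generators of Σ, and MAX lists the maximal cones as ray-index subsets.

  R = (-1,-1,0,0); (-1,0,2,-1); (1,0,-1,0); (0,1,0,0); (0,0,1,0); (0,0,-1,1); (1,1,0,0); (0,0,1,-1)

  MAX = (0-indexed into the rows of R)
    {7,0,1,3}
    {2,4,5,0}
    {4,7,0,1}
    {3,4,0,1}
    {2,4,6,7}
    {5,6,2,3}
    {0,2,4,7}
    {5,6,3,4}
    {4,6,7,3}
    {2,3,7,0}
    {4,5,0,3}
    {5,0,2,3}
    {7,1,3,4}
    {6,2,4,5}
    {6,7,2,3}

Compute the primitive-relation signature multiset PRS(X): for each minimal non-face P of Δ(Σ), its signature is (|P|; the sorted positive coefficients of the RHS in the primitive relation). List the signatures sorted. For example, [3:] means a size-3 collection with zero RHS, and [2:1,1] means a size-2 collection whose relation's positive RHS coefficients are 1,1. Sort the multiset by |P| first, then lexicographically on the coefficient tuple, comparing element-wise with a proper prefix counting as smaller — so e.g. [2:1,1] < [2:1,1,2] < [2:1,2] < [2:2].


|primitive collections| = 7. Relations:

  P = {0,6}:  v_{0} + v_{6} = 0 — sig = [2:]
  P = {5,7}:  v_{5} + v_{7} = 0 — sig = [2:]
  P = {1,2}:  v_{1} + v_{2} = v_{7} — sig = [2:1]
  P = {1,5}:  v_{1} + v_{5} = v_{0} + v_{3} + v_{4} — sig = [2:1,1,1]
  P = {1,6}:  v_{1} + v_{6} = v_{3} + v_{4} + v_{7} — sig = [2:1,1,1]
  P = {2,3,4}:  v_{2} + v_{3} + v_{4} = v_{6} — sig = [3:1]
  P = {0,3,4,7}:  v_{0} + v_{3} + v_{4} + v_{7} = v_{1} — sig = [4:1]

Sorted signature multiset PRS(X):
[[2:], [2:], [2:1], [2:1,1,1], [2:1,1,1], [3:1], [4:1]]


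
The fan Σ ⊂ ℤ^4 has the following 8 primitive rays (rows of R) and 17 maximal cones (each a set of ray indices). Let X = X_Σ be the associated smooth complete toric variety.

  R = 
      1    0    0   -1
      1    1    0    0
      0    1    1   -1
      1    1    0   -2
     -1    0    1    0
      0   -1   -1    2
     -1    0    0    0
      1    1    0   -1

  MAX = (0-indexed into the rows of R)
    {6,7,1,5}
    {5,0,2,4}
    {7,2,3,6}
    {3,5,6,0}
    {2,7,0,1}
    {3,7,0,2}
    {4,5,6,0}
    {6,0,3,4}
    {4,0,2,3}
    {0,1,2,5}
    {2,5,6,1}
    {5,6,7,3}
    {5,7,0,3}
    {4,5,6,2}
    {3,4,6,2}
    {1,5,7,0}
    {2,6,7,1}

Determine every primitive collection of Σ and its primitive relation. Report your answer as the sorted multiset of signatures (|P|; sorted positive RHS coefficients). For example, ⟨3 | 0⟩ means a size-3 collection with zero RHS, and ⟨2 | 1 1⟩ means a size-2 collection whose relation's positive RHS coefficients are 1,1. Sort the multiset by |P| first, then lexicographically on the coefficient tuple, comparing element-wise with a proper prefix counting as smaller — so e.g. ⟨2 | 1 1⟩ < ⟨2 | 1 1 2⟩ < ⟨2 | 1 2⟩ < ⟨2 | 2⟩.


Minimal non-faces — 9 found among 8 rays, 17 max cones:

  • {4,7}:  v_{4} + v_{7} = v_{2}  so sig = ⟨2 | 1⟩
  • {1,4}:  v_{1} + v_{4} = 2·v_{2} + v_{5}  so sig = ⟨2 | 1 2⟩
  • {1,3}:  v_{1} + v_{3} = 2·v_{7}  so sig = ⟨2 | 2⟩
  • {3,4,5}:  v_{3} + v_{4} + v_{5} = 0  so sig = ⟨3 | 0⟩
  • {0,1,6}:  v_{0} + v_{1} + v_{6} = v_{7}  so sig = ⟨3 | 1⟩
  • {0,6,7}:  v_{0} + v_{6} + v_{7} = v_{3}  so sig = ⟨3 | 1⟩
  • {2,3,5}:  v_{2} + v_{3} + v_{5} = v_{7}  so sig = ⟨3 | 1⟩
  • {2,5,7}:  v_{2} + v_{5} + v_{7} = v_{1}  so sig = ⟨3 | 1⟩
  • {0,2,6}:  v_{0} + v_{2} + v_{6} = v_{3} + v_{4}  so sig = ⟨3 | 1 1⟩

Sorted signature multiset PRS(X):
{ ⟨2 | 1⟩,  ⟨2 | 1 2⟩,  ⟨2 | 2⟩,  ⟨3 | 0⟩,  ⟨3 | 1⟩ ×4,  ⟨3 | 1 1⟩ }


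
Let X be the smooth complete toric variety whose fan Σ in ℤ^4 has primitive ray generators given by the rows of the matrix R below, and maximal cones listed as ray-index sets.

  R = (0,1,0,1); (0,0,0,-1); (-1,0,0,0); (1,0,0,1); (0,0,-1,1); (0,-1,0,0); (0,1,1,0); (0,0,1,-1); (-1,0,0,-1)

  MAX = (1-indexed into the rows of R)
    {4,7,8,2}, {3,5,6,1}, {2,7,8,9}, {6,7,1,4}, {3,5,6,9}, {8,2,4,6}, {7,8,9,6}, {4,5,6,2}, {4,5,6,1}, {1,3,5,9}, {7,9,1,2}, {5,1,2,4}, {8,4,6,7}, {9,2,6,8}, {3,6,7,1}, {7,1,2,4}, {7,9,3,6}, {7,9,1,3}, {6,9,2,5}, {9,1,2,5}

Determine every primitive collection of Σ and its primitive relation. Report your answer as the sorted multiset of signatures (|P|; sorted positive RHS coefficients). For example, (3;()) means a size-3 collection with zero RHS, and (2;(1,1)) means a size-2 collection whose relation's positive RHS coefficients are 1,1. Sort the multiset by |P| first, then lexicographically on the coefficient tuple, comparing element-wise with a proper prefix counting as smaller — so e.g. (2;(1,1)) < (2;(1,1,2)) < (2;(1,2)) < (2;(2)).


10 collections generate NE(X_Σ); each relation:

  {4,9}:  v_{4} + v_{9} = 0  ⇒ sig = (2;())
  {5,8}:  v_{5} + v_{8} = 0  ⇒ sig = (2;())
  {1,8}:  v_{1} + v_{8} = v_{7}  ⇒ sig = (2;(1))
  {2,3}:  v_{2} + v_{3} = v_{9}  ⇒ sig = (2;(1))
  {5,7}:  v_{5} + v_{7} = v_{1}  ⇒ sig = (2;(1))
  {3,4}:  v_{3} + v_{4} = v_{1} + v_{6}  ⇒ sig = (2;(1,1))
  {3,8}:  v_{3} + v_{8} = v_{6} + v_{7} + v_{9}  ⇒ sig = (2;(1,1,1))
  {1,2,6}:  v_{1} + v_{2} + v_{6} = 0  ⇒ sig = (3;())
  {1,6,9}:  v_{1} + v_{6} + v_{9} = v_{3}  ⇒ sig = (3;(1))
  {2,6,7}:  v_{2} + v_{6} + v_{7} = v_{8}  ⇒ sig = (3;(1))

Signatures (|P|; sorted positive RHS coefficients), sorted:
[(2;()), (2;()), (2;(1)), (2;(1)), (2;(1)), (2;(1,1)), (2;(1,1,1)), (3;()), (3;(1)), (3;(1))]


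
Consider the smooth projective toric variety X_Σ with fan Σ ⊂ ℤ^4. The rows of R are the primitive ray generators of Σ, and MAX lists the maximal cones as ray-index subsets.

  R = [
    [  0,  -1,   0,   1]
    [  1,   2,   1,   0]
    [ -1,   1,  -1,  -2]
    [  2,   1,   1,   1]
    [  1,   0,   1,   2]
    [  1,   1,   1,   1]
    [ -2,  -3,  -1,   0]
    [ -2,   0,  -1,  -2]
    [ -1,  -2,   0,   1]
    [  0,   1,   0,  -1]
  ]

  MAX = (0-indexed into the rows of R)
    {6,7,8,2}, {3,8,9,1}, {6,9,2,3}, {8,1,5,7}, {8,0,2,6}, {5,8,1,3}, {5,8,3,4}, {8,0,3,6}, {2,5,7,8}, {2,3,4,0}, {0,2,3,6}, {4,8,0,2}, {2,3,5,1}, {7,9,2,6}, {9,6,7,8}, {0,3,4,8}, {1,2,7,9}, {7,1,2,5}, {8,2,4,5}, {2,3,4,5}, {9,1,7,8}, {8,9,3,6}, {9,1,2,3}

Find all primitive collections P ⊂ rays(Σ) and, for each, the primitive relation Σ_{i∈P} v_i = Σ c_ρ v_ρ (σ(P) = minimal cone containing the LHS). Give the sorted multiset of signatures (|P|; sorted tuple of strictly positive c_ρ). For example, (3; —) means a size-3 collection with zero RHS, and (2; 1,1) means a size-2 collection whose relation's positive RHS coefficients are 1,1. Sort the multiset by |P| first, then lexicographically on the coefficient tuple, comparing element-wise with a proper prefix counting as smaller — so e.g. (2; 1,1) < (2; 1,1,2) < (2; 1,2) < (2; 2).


15 collections generate NE(X_Σ); each relation:

  {0,9}:  v_{0} + v_{9} = 0  →  sig = (2; —)
  {0,1}:  v_{0} + v_{1} = v_{5}  →  sig = (2; 1)
  {0,5}:  v_{0} + v_{5} = v_{4}  →  sig = (2; 1)
  {3,7}:  v_{3} + v_{7} = v_{9}  →  sig = (2; 1)
  {4,9}:  v_{4} + v_{9} = v_{5}  →  sig = (2; 1)
  {5,6}:  v_{5} + v_{6} = v_{8}  →  sig = (2; 1)
  {5,9}:  v_{5} + v_{9} = v_{1}  →  sig = (2; 1)
  {0,7}:  v_{0} + v_{7} = v_{2} + v_{8}  →  sig = (2; 1,1)
  {1,6}:  v_{1} + v_{6} = v_{8} + v_{9}  →  sig = (2; 1,1)
  {4,6}:  v_{4} + v_{6} = v_{0} + v_{8}  →  sig = (2; 1,1)
  {4,7}:  v_{4} + v_{7} = v_{2} + v_{5} + v_{8}  →  sig = (2; 1,1,1)
  {1,4}:  v_{1} + v_{4} = 2·v_{5}  →  sig = (2; 2)
  {2,3,8}:  v_{2} + v_{3} + v_{8} = 0  →  sig = (3; —)
  {2,8,9}:  v_{2} + v_{8} + v_{9} = v_{7}  →  sig = (3; 1)
  {1,2,8}:  v_{1} + v_{2} + v_{8} = v_{5} + v_{7}  →  sig = (3; 1,1)

Hence PRS(X_Σ) =
    |P|=2: 12 collections, coeffs (), (1), (1), (1), (1), (1), (1), (1,1), (1,1), (1,1), (1,1,1), (2)
    |P|=3: 3 collections, coeffs (), (1), (1,1)


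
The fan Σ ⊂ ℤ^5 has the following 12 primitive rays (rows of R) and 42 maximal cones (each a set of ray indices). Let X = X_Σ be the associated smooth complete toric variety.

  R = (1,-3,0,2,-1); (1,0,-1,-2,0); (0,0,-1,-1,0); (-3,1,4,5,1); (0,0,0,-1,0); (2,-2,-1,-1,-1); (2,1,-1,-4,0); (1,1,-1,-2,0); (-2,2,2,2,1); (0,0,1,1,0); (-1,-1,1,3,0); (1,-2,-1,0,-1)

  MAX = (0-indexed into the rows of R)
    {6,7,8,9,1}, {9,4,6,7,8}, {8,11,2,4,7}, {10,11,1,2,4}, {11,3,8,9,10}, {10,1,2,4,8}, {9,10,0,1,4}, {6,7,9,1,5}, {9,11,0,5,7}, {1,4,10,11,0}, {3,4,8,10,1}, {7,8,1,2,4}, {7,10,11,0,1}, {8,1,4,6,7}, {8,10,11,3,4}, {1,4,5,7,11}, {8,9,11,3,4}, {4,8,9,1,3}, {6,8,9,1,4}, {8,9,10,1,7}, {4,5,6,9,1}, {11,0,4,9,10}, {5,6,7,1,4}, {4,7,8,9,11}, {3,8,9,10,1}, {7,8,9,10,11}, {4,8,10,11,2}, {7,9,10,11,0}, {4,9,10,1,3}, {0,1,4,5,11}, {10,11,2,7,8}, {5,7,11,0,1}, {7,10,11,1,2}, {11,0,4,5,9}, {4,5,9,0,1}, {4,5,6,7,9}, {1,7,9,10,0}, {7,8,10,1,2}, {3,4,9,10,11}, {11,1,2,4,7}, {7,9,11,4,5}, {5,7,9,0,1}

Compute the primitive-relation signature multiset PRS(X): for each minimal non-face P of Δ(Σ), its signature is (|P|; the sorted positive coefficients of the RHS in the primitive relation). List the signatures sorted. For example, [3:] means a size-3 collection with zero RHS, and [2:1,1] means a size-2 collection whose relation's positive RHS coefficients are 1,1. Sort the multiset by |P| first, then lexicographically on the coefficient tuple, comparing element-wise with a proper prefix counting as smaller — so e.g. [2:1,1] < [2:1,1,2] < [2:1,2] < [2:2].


Δ(Σ) — 12 vertices, 22 min non-faces:

  • {2,9}:  v_{2} + v_{9} = 0  ⇒ sig = [2:]
  • {5,8}:  v_{5} + v_{8} = v_{9}  ⇒ sig = [2:1]
  • {5,10}:  v_{5} + v_{10} = v_{0}  ⇒ sig = [2:1]
  • {0,8}:  v_{0} + v_{8} = v_{9} + v_{10}  ⇒ sig = [2:1,1]
  • {2,5}:  v_{2} + v_{5} = v_{1} + v_{11}  ⇒ sig = [2:1,1]
  • {3,7}:  v_{3} + v_{7} = v_{8} + v_{9}  ⇒ sig = [2:1,1]
  • {6,10}:  v_{6} + v_{10} = v_{1} + v_{9}  ⇒ sig = [2:1,1]
  • {0,2}:  v_{0} + v_{2} = v_{1} + v_{10} + v_{11}  ⇒ sig = [2:1,1,1]
  • {0,6}:  v_{0} + v_{6} = v_{1} + v_{5} + v_{9}  ⇒ sig = [2:1,1,1]
  • {2,3}:  v_{2} + v_{3} = v_{4} + v_{8} + v_{10}  ⇒ sig = [2:1,1,1]
  • {2,6}:  v_{2} + v_{6} = v_{1} + v_{4} + v_{7}  ⇒ sig = [2:1,1,1]
  • {6,11}:  v_{6} + v_{11} = v_{4} + v_{5} + v_{7}  ⇒ sig = [2:1,1,1]
  • {3,6}:  v_{3} + v_{6} = v_{1} + v_{4} + v_{8} + 2·v_{9}  ⇒ sig = [2:1,1,1,2]
  • {3,5}:  v_{3} + v_{5} = v_{4} + 2·v_{9} + v_{10}  ⇒ sig = [2:1,1,2]
  • {0,3}:  v_{0} + v_{3} = v_{4} + 2·v_{9} + 2·v_{10}  ⇒ sig = [2:1,2,2]
  • {1,8,11}:  v_{1} + v_{8} + v_{11} = 0  ⇒ sig = [3:]
  • {4,7,10}:  v_{4} + v_{7} + v_{10} = 0  ⇒ sig = [3:]
  • {0,4,7}:  v_{0} + v_{4} + v_{7} = v_{5}  ⇒ sig = [3:1]
  • {1,9,11}:  v_{1} + v_{9} + v_{11} = v_{5}  ⇒ sig = [3:1]
  • {1,3,11}:  v_{1} + v_{3} + v_{11} = v_{4} + v_{9} + v_{10}  ⇒ sig = [3:1,1,1]
  • {1,4,7,9}:  v_{1} + v_{4} + v_{7} + v_{9} = v_{6}  ⇒ sig = [4:1]
  • {4,8,9,10}:  v_{4} + v_{8} + v_{9} + v_{10} = v_{3}  ⇒ sig = [4:1]

Hence PRS(X_Σ) =
{ [2:],  [2:1] ×2,  [2:1,1] ×4,  [2:1,1,1] ×5,  [2:1,1,1,2],  [2:1,1,2],  [2:1,2,2],  [3:] ×2,  [3:1] ×2,  [3:1,1,1],  [4:1] ×2 }


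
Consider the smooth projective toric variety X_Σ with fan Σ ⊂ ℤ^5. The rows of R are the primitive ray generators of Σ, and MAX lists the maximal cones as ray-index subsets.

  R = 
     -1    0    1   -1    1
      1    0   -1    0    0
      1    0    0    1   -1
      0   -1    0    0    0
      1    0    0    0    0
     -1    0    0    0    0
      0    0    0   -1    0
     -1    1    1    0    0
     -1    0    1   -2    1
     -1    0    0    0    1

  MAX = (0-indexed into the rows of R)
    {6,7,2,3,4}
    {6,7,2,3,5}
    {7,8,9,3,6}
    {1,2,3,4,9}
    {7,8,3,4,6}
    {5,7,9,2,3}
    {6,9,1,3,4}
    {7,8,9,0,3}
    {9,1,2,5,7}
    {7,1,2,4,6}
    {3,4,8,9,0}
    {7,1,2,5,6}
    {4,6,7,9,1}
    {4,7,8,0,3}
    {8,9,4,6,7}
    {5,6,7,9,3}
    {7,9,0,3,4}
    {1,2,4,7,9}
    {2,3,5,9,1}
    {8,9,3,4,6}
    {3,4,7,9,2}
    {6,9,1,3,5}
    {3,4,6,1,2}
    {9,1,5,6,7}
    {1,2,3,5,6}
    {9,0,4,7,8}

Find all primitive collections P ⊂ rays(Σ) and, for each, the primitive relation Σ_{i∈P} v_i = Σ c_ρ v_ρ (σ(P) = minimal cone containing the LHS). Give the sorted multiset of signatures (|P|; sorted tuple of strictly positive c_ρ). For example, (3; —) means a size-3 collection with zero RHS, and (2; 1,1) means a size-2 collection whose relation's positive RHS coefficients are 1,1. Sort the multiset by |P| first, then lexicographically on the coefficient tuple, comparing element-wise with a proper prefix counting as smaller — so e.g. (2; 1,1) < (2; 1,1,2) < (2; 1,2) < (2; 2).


12 collections generate NE(X_Σ); each relation:

  P = {4,5}:  v_{4} + v_{5} = 0  so sig = (2; —)
  P = {0,6}:  v_{0} + v_{6} = v_{8}  so sig = (2; 1)
  P = {0,1}:  v_{0} + v_{1} = v_{4} + v_{6} + v_{9}  so sig = (2; 1,1,1)
  P = {0,2}:  v_{0} + v_{2} = v_{3} + v_{4} + v_{7}  so sig = (2; 1,1,1)
  P = {0,5}:  v_{0} + v_{5} = v_{3} + v_{6} + v_{7} + v_{9}  so sig = (2; 1,1,1,1)
  P = {2,8}:  v_{2} + v_{8} = v_{3} + v_{4} + v_{6} + v_{7}  so sig = (2; 1,1,1,1)
  P = {5,8}:  v_{5} + v_{8} = v_{3} + 2·v_{6} + v_{7} + v_{9}  so sig = (2; 1,1,1,2)
  P = {1,8}:  v_{1} + v_{8} = v_{4} + 2·v_{6} + v_{9}  so sig = (2; 1,1,2)
  P = {1,3,7}:  v_{1} + v_{3} + v_{7} = 0  so sig = (3; —)
  P = {2,6,9}:  v_{2} + v_{6} + v_{9} = 0  so sig = (3; —)
  P = {3,4,6,7,9}:  v_{3} + v_{4} + v_{6} + v_{7} + v_{9} = v_{0}  so sig = (5; 1)
  P = {3,4,7,8,9}:  v_{3} + v_{4} + v_{7} + v_{8} + v_{9} = 2·v_{0}  so sig = (5; 2)

Sorted signature multiset PRS(X):
    |P|=2: 8 collections, coeffs (), (1), (1,1,1), (1,1,1), (1,1,1,1), (1,1,1,1), (1,1,1,2), (1,1,2)
    |P|=3: 2 collections, coeffs (), ()
    |P|=5: 2 collections, coeffs (1), (2)


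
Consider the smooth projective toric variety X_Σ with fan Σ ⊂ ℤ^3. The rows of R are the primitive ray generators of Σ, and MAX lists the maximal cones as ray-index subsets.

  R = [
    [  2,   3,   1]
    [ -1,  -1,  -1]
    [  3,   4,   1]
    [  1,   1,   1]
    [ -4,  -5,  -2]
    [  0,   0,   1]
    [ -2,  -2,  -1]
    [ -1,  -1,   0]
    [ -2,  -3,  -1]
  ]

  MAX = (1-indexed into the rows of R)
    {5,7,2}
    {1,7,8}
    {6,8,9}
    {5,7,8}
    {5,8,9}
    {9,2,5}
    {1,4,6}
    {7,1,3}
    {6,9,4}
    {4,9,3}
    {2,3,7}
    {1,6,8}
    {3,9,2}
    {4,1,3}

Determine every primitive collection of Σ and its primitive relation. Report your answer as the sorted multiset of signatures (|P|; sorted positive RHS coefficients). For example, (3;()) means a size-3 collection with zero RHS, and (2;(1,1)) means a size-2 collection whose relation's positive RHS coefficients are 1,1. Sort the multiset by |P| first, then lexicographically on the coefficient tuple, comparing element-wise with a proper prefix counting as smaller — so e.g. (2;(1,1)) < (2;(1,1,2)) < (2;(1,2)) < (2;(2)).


Primitive collections (15):

  {1,9}:  v_{1} + v_{9} = 0 ; sig = (2;())
  {2,4}:  v_{2} + v_{4} = 0 ; sig = (2;())
  {1,5}:  v_{1} + v_{5} = v_{7} ; sig = (2;(1))
  {2,6}:  v_{2} + v_{6} = v_{8} ; sig = (2;(1))
  {2,8}:  v_{2} + v_{8} = v_{7} ; sig = (2;(1))
  {3,5}:  v_{3} + v_{5} = v_{2} ; sig = (2;(1))
  {3,8}:  v_{3} + v_{8} = v_{1} ; sig = (2;(1))
  {4,7}:  v_{4} + v_{7} = v_{8} ; sig = (2;(1))
  {4,8}:  v_{4} + v_{8} = v_{6} ; sig = (2;(1))
  {7,9}:  v_{7} + v_{9} = v_{5} ; sig = (2;(1))
  {1,2}:  v_{1} + v_{2} = v_{3} + v_{7} ; sig = (2;(1,1))
  {3,6}:  v_{3} + v_{6} = v_{1} + v_{4} ; sig = (2;(1,1))
  {4,5}:  v_{4} + v_{5} = v_{8} + v_{9} ; sig = (2;(1,1))
  {5,6}:  v_{5} + v_{6} = 2·v_{8} + v_{9} ; sig = (2;(1,2))
  {6,7}:  v_{6} + v_{7} = 2·v_{8} ; sig = (2;(2))

so the primitive-relation signature multiset is
[(2;()), (2;()), (2;(1)), (2;(1)), (2;(1)), (2;(1)), (2;(1)), (2;(1)), (2;(1)), (2;(1)), (2;(1,1)), (2;(1,1)), (2;(1,1)), (2;(1,2)), (2;(2))]


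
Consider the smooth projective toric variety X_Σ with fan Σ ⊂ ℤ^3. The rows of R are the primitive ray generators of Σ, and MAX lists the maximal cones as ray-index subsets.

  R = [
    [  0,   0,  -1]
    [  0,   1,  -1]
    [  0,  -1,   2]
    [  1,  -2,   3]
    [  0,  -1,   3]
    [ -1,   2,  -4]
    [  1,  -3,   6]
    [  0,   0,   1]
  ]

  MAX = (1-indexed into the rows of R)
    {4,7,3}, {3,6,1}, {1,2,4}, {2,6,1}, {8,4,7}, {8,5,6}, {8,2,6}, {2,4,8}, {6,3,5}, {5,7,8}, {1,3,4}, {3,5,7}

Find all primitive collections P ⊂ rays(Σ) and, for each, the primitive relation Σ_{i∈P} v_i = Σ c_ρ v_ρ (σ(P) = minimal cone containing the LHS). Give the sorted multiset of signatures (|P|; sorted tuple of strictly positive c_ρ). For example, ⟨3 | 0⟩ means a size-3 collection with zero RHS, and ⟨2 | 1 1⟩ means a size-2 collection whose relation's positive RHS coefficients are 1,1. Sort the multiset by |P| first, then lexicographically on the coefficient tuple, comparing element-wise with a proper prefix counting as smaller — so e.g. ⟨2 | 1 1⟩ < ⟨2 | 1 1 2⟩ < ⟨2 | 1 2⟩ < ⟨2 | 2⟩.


10 collections generate NE(X_Σ); each relation:

  {1,8}:  v_{1} + v_{8} = 0  so sig = ⟨2 | 0⟩
  {1,5}:  v_{1} + v_{5} = v_{3}  so sig = ⟨2 | 1⟩
  {2,3}:  v_{2} + v_{3} = v_{8}  so sig = ⟨2 | 1⟩
  {3,8}:  v_{3} + v_{8} = v_{5}  so sig = ⟨2 | 1⟩
  {4,5}:  v_{4} + v_{5} = v_{7}  so sig = ⟨2 | 1⟩
  {4,6}:  v_{4} + v_{6} = v_{1}  so sig = ⟨2 | 1⟩
  {6,7}:  v_{6} + v_{7} = v_{3}  so sig = ⟨2 | 1⟩
  {1,7}:  v_{1} + v_{7} = v_{3} + v_{4}  so sig = ⟨2 | 1 1⟩
  {2,7}:  v_{2} + v_{7} = v_{4} + 2·v_{8}  so sig = ⟨2 | 1 2⟩
  {2,5}:  v_{2} + v_{5} = 2·v_{8}  so sig = ⟨2 | 2⟩

Hence PRS(X_Σ) =
    ⟨2 | 0⟩
    ⟨2 | 1⟩
    ⟨2 | 1⟩
    ⟨2 | 1⟩
    ⟨2 | 1⟩
    ⟨2 | 1⟩
    ⟨2 | 1⟩
    ⟨2 | 1 1⟩
    ⟨2 | 1 2⟩
    ⟨2 | 2⟩


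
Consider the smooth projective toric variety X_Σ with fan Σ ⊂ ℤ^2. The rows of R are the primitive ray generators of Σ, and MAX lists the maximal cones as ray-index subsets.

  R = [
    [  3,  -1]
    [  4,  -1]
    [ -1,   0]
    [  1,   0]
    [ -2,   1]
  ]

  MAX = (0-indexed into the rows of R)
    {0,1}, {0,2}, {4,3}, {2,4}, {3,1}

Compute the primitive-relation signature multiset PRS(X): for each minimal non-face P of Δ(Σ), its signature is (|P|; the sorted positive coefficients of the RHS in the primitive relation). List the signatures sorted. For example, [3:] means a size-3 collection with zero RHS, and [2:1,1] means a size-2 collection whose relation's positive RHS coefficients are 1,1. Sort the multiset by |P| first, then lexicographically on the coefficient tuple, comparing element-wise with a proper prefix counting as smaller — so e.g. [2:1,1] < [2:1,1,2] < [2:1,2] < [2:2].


Minimal non-faces — 5 found among 5 rays, 5 max cones:

  • {2,3}:  v_{2} + v_{3} = 0  so sig = [2:]
  • {0,3}:  v_{0} + v_{3} = v_{1}  so sig = [2:1]
  • {0,4}:  v_{0} + v_{4} = v_{3}  so sig = [2:1]
  • {1,2}:  v_{1} + v_{2} = v_{0}  so sig = [2:1]
  • {1,4}:  v_{1} + v_{4} = 2·v_{3}  so sig = [2:2]

so the primitive-relation signature multiset is
[[2:], [2:1], [2:1], [2:1], [2:2]]


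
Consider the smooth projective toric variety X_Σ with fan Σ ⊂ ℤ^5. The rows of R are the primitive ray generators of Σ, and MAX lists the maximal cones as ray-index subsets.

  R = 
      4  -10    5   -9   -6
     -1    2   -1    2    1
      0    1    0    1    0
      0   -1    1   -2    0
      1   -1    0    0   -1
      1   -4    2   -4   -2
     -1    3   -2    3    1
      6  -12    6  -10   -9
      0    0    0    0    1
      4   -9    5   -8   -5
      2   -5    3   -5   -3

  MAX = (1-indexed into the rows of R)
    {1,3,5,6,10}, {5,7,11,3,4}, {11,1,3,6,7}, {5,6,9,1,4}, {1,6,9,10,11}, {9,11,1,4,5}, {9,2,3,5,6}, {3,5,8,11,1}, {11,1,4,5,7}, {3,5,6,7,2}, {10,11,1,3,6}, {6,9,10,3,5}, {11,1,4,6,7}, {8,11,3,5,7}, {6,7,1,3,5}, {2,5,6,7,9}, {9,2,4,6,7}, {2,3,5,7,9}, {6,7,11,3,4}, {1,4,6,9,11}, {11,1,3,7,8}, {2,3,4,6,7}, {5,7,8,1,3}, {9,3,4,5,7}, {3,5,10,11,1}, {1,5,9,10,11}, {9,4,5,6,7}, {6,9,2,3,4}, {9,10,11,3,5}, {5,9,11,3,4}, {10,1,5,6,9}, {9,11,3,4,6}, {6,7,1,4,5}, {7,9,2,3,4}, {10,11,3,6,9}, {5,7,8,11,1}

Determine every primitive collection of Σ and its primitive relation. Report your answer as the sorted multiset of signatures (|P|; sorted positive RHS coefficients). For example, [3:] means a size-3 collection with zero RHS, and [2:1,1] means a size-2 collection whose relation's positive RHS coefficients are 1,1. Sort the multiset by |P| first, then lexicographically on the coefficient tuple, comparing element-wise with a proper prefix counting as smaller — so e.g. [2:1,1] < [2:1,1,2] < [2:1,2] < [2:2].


|primitive collections| = 19. Relations:

  {2,11}:  v_{2} + v_{11} = v_{3} + v_{6} — sig = [2:1,1]
  {7,10}:  v_{7} + v_{10} = v_{5} + v_{11} — sig = [2:1,1]
  {2,8}:  v_{2} + v_{8} = v_{1} + 2·v_{3} + v_{5} + v_{6} + v_{7} — sig = [2:1,1,1,1,2]
  {1,2}:  v_{1} + v_{2} = v_{3} + v_{5} + 2·v_{6} — sig = [2:1,1,2]
  {6,8}:  v_{6} + v_{8} = 2·v_{1} + v_{3} + v_{7} — sig = [2:1,1,2]
  {2,10}:  v_{2} + v_{10} = 2·v_{3} + v_{5} + 2·v_{6} + v_{9} — sig = [2:1,1,2,2]
  {8,10}:  v_{8} + v_{10} = v_{1} + v_{3} + 2·v_{5} + 2·v_{11} — sig = [2:1,1,2,2]
  {4,8}:  v_{4} + v_{8} = v_{5} + v_{7} + 3·v_{11} — sig = [2:1,1,3]
  {4,10}:  v_{4} + v_{10} = v_{9} + 2·v_{11} — sig = [2:1,2]
  {8,9}:  v_{8} + v_{9} = 2·v_{5} + 2·v_{11} — sig = [2:2,2]
  {2,4,5}:  v_{2} + v_{4} + v_{5} = 0 — sig = [3:]
  {1,3,9}:  v_{1} + v_{3} + v_{9} = v_{10} — sig = [3:1]
  {5,6,11}:  v_{5} + v_{6} + v_{11} = v_{1} — sig = [3:1]
  {7,9,11}:  v_{7} + v_{9} + v_{11} = v_{4} + v_{5} — sig = [3:1,1]
  {1,7,9}:  v_{1} + v_{7} + v_{9} = v_{4} + 2·v_{5} + v_{6} — sig = [3:1,1,2]
  {1,3,4}:  v_{1} + v_{3} + v_{4} = 2·v_{11} — sig = [3:2]
  {3,6,7,9}:  v_{3} + v_{6} + v_{7} + v_{9} = 0 — sig = [4:]
  {3,4,5,6}:  v_{3} + v_{4} + v_{5} + v_{6} = v_{11} — sig = [4:1]
  {1,3,5,7,11}:  v_{1} + v_{3} + v_{5} + v_{7} + v_{11} = v_{8} — sig = [5:1]

Sorted signature multiset PRS(X):
{ [2:1,1] ×2,  [2:1,1,1,1,2],  [2:1,1,2] ×2,  [2:1,1,2,2] ×2,  [2:1,1,3],  [2:1,2],  [2:2,2],  [3:],  [3:1] ×2,  [3:1,1],  [3:1,1,2],  [3:2],  [4:],  [4:1],  [5:1] }


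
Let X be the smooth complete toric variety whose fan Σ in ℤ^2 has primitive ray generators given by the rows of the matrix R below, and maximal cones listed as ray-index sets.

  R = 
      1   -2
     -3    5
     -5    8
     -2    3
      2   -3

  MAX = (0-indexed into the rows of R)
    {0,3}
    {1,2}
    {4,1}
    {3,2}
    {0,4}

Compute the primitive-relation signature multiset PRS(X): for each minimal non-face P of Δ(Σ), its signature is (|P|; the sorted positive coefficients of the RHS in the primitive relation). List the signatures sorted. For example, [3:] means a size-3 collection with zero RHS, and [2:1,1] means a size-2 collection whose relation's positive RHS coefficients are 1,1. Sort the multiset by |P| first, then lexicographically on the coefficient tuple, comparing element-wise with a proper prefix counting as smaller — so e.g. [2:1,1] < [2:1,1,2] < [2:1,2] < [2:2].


Minimal non-faces — 5 found among 5 rays, 5 max cones:

  P = {3,4}:  v_{3} + v_{4} = 0  →  sig = [2:]
  P = {0,1}:  v_{0} + v_{1} = v_{3}  →  sig = [2:1]
  P = {1,3}:  v_{1} + v_{3} = v_{2}  →  sig = [2:1]
  P = {2,4}:  v_{2} + v_{4} = v_{1}  →  sig = [2:1]
  P = {0,2}:  v_{0} + v_{2} = 2·v_{3}  →  sig = [2:2]

so the primitive-relation signature multiset is
    |P|=2: 5 collections, coeffs (), (1), (1), (1), (2)


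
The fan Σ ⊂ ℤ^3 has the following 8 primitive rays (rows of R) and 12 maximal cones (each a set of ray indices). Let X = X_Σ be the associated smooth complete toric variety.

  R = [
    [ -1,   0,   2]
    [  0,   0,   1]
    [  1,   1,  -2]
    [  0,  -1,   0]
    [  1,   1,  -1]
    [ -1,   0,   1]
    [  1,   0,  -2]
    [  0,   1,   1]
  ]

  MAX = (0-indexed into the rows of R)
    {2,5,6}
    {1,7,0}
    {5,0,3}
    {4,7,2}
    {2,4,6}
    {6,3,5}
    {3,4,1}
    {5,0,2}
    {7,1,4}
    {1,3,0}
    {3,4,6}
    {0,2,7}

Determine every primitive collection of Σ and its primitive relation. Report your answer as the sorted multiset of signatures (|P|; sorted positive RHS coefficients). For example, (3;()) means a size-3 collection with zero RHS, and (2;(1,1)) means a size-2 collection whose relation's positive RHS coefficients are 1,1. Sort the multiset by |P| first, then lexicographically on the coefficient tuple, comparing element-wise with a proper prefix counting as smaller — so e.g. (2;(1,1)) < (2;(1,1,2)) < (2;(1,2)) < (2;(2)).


Primitive collections (10):

  P = {0,6}:  v_{0} + v_{6} = 0  so sig = (2;())
  P = {0,4}:  v_{0} + v_{4} = v_{7}  so sig = (2;(1))
  P = {1,2}:  v_{1} + v_{2} = v_{4}  so sig = (2;(1))
  P = {1,5}:  v_{1} + v_{5} = v_{0}  so sig = (2;(1))
  P = {2,3}:  v_{2} + v_{3} = v_{6}  so sig = (2;(1))
  P = {3,7}:  v_{3} + v_{7} = v_{1}  so sig = (2;(1))
  P = {6,7}:  v_{6} + v_{7} = v_{4}  so sig = (2;(1))
  P = {1,6}:  v_{1} + v_{6} = v_{3} + v_{4}  so sig = (2;(1,1))
  P = {4,5}:  v_{4} + v_{5} = v_{0} + v_{2}  so sig = (2;(1,1))
  P = {5,7}:  v_{5} + v_{7} = 2·v_{0} + v_{2}  so sig = (2;(1,2))

so the primitive-relation signature multiset is
    (2;())
    (2;(1))
    (2;(1))
    (2;(1))
    (2;(1))
    (2;(1))
    (2;(1))
    (2;(1,1))
    (2;(1,1))
    (2;(1,2))


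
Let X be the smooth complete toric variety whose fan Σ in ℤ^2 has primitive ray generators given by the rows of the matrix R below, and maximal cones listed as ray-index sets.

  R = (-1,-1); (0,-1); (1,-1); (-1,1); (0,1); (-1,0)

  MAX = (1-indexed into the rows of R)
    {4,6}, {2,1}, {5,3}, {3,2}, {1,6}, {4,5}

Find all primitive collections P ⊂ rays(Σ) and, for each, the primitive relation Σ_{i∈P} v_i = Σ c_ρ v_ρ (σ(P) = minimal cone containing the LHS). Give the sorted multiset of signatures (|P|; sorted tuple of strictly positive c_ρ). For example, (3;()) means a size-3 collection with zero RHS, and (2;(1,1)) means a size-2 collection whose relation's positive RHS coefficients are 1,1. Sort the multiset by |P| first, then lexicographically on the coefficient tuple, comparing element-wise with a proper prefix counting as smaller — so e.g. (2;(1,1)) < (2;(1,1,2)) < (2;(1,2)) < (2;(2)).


Primitive collections (9):

  {2,5}:  v_{2} + v_{5} = 0  →  sig = (2;())
  {3,4}:  v_{3} + v_{4} = 0  →  sig = (2;())
  {1,5}:  v_{1} + v_{5} = v_{6}  →  sig = (2;(1))
  {2,4}:  v_{2} + v_{4} = v_{6}  →  sig = (2;(1))
  {2,6}:  v_{2} + v_{6} = v_{1}  →  sig = (2;(1))
  {3,6}:  v_{3} + v_{6} = v_{2}  →  sig = (2;(1))
  {5,6}:  v_{5} + v_{6} = v_{4}  →  sig = (2;(1))
  {1,3}:  v_{1} + v_{3} = 2·v_{2}  →  sig = (2;(2))
  {1,4}:  v_{1} + v_{4} = 2·v_{6}  →  sig = (2;(2))

Signatures (|P|; sorted positive RHS coefficients), sorted:
[(2;()), (2;()), (2;(1)), (2;(1)), (2;(1)), (2;(1)), (2;(1)), (2;(2)), (2;(2))]


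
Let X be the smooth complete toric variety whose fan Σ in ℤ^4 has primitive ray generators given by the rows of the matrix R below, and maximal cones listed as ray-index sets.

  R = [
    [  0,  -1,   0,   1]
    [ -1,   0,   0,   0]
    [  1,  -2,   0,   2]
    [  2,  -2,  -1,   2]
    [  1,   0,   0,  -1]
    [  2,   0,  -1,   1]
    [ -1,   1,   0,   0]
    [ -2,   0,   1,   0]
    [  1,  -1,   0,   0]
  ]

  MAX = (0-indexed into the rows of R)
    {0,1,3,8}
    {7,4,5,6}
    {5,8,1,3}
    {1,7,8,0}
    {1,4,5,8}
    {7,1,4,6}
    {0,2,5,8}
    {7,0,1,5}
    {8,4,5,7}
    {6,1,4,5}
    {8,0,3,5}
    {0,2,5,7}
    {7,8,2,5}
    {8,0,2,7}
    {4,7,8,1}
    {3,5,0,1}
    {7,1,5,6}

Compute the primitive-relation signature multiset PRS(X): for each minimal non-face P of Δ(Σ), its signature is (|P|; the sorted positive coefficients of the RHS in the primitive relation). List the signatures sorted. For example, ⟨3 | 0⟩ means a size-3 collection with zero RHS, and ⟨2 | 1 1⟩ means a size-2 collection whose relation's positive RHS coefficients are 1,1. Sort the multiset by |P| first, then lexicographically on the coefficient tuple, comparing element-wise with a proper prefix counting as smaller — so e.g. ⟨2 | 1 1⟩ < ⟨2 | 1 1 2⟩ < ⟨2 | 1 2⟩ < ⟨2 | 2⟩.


14 minimal non-faces of Δ(Σ) (on 9 rays):

  {6,8}:  v_{6} + v_{8} = 0  so sig = ⟨2 | 0⟩
  {0,4}:  v_{0} + v_{4} = v_{8}  so sig = ⟨2 | 1⟩
  {0,6}:  v_{0} + v_{6} = v_{1} + v_{5} + v_{7}  so sig = ⟨2 | 1 1 1⟩
  {2,6}:  v_{2} + v_{6} = v_{0} + v_{5} + v_{7}  so sig = ⟨2 | 1 1 1⟩
  {3,6}:  v_{3} + v_{6} = v_{0} + v_{1} + v_{5}  so sig = ⟨2 | 1 1 1⟩
  {2,4}:  v_{2} + v_{4} = v_{5} + v_{7} + 2·v_{8}  so sig = ⟨2 | 1 1 2⟩
  {3,4}:  v_{3} + v_{4} = v_{1} + v_{5} + 2·v_{8}  so sig = ⟨2 | 1 1 2⟩
  {2,3}:  v_{2} + v_{3} = 3·v_{0} + v_{5} + v_{8}  so sig = ⟨2 | 1 1 3⟩
  {1,2}:  v_{1} + v_{2} = 2·v_{0}  so sig = ⟨2 | 2⟩
  {3,7}:  v_{3} + v_{7} = 2·v_{0}  so sig = ⟨2 | 2⟩
  {1,4,5,7}:  v_{1} + v_{4} + v_{5} + v_{7} = 0  so sig = ⟨4 | 0⟩
  {0,1,5,8}:  v_{0} + v_{1} + v_{5} + v_{8} = v_{3}  so sig = ⟨4 | 1⟩
  {0,5,7,8}:  v_{0} + v_{5} + v_{7} + v_{8} = v_{2}  so sig = ⟨4 | 1⟩
  {1,5,7,8}:  v_{1} + v_{5} + v_{7} + v_{8} = v_{0}  so sig = ⟨4 | 1⟩

so the primitive-relation signature multiset is
[⟨2 | 0⟩, ⟨2 | 1⟩, ⟨2 | 1 1 1⟩, ⟨2 | 1 1 1⟩, ⟨2 | 1 1 1⟩, ⟨2 | 1 1 2⟩, ⟨2 | 1 1 2⟩, ⟨2 | 1 1 3⟩, ⟨2 | 2⟩, ⟨2 | 2⟩, ⟨4 | 0⟩, ⟨4 | 1⟩, ⟨4 | 1⟩, ⟨4 | 1⟩]


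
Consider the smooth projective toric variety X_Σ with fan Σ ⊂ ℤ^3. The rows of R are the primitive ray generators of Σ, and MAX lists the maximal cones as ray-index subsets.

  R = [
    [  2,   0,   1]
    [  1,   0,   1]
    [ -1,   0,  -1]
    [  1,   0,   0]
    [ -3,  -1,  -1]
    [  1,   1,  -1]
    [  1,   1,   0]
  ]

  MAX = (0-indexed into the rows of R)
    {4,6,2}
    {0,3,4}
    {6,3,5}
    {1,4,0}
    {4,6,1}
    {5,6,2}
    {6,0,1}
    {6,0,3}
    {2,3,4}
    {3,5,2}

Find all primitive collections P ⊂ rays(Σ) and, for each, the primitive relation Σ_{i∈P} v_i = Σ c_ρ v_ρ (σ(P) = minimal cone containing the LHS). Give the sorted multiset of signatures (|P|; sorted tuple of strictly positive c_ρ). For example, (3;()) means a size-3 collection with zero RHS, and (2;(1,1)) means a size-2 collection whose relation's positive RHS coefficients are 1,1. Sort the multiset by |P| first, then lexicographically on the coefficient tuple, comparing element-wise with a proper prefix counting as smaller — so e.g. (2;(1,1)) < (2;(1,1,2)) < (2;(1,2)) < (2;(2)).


Σ has 9 primitive collections:

  {1,2}:  v_{1} + v_{2} = 0  ⟹  sig = (2;())
  {0,2}:  v_{0} + v_{2} = v_{3}  ⟹  sig = (2;(1))
  {1,3}:  v_{1} + v_{3} = v_{0}  ⟹  sig = (2;(1))
  {1,5}:  v_{1} + v_{5} = v_{3} + v_{6}  ⟹  sig = (2;(1,1))
  {0,5}:  v_{0} + v_{5} = 2·v_{3} + v_{6}  ⟹  sig = (2;(1,2))
  {4,5}:  v_{4} + v_{5} = 2·v_{2}  ⟹  sig = (2;(2))
  {0,4,6}:  v_{0} + v_{4} + v_{6} = 0  ⟹  sig = (3;())
  {2,3,6}:  v_{2} + v_{3} + v_{6} = v_{5}  ⟹  sig = (3;(1))
  {3,4,6}:  v_{3} + v_{4} + v_{6} = v_{2}  ⟹  sig = (3;(1))

Hence PRS(X_Σ) =
    |P|=2: 6 collections, coeffs (), (1), (1), (1,1), (1,2), (2)
    |P|=3: 3 collections, coeffs (), (1), (1)


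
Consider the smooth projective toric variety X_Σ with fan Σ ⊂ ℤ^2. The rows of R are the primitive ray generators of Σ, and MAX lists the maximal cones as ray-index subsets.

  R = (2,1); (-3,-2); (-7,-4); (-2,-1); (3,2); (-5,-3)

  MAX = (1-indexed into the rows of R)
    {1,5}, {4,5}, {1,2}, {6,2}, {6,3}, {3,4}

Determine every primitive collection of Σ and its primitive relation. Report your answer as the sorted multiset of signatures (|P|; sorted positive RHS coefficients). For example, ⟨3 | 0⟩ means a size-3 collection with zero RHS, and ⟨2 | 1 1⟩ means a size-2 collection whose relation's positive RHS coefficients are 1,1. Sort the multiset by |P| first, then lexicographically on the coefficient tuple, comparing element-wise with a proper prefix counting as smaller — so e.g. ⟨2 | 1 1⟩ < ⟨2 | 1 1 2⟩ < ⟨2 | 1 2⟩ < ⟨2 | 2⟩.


9 minimal non-faces of Δ(Σ) (on 6 rays):

  P = {1,4}:  v_{1} + v_{4} = 0  ⟹  sig = ⟨2 | 0⟩
  P = {2,5}:  v_{2} + v_{5} = 0  ⟹  sig = ⟨2 | 0⟩
  P = {1,3}:  v_{1} + v_{3} = v_{6}  ⟹  sig = ⟨2 | 1⟩
  P = {1,6}:  v_{1} + v_{6} = v_{2}  ⟹  sig = ⟨2 | 1⟩
  P = {2,4}:  v_{2} + v_{4} = v_{6}  ⟹  sig = ⟨2 | 1⟩
  P = {4,6}:  v_{4} + v_{6} = v_{3}  ⟹  sig = ⟨2 | 1⟩
  P = {5,6}:  v_{5} + v_{6} = v_{4}  ⟹  sig = ⟨2 | 1⟩
  P = {2,3}:  v_{2} + v_{3} = 2·v_{6}  ⟹  sig = ⟨2 | 2⟩
  P = {3,5}:  v_{3} + v_{5} = 2·v_{4}  ⟹  sig = ⟨2 | 2⟩

Sorted signature multiset PRS(X):
    |P|=2: 9 collections, coeffs (), (), (1), (1), (1), (1), (1), (2), (2)


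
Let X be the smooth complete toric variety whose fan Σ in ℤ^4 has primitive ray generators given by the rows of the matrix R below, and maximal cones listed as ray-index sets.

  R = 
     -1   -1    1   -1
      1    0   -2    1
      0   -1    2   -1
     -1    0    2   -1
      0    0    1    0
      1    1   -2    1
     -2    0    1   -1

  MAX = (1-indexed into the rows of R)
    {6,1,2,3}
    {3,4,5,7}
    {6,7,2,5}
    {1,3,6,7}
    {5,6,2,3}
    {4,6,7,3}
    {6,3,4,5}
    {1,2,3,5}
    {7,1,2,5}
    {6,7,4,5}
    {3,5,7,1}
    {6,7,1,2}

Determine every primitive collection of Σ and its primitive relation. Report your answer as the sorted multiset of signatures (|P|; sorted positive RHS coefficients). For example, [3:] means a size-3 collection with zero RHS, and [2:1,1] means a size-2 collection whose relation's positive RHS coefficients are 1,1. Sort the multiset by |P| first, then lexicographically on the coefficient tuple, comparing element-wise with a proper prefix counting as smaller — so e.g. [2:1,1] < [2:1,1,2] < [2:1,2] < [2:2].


Σ has 5 primitive collections:

  P = {2,4}:  v_{2} + v_{4} = 0  ⟹  sig = [2:]
  P = {1,4}:  v_{1} + v_{4} = v_{3} + v_{7}  ⟹  sig = [2:1,1]
  P = {1,5,6}:  v_{1} + v_{5} + v_{6} = 0  ⟹  sig = [3:]
  P = {2,3,7}:  v_{2} + v_{3} + v_{7} = v_{1}  ⟹  sig = [3:1]
  P = {3,5,6,7}:  v_{3} + v_{5} + v_{6} + v_{7} = v_{4}  ⟹  sig = [4:1]

so the primitive-relation signature multiset is
{ [2:],  [2:1,1],  [3:],  [3:1],  [4:1] }


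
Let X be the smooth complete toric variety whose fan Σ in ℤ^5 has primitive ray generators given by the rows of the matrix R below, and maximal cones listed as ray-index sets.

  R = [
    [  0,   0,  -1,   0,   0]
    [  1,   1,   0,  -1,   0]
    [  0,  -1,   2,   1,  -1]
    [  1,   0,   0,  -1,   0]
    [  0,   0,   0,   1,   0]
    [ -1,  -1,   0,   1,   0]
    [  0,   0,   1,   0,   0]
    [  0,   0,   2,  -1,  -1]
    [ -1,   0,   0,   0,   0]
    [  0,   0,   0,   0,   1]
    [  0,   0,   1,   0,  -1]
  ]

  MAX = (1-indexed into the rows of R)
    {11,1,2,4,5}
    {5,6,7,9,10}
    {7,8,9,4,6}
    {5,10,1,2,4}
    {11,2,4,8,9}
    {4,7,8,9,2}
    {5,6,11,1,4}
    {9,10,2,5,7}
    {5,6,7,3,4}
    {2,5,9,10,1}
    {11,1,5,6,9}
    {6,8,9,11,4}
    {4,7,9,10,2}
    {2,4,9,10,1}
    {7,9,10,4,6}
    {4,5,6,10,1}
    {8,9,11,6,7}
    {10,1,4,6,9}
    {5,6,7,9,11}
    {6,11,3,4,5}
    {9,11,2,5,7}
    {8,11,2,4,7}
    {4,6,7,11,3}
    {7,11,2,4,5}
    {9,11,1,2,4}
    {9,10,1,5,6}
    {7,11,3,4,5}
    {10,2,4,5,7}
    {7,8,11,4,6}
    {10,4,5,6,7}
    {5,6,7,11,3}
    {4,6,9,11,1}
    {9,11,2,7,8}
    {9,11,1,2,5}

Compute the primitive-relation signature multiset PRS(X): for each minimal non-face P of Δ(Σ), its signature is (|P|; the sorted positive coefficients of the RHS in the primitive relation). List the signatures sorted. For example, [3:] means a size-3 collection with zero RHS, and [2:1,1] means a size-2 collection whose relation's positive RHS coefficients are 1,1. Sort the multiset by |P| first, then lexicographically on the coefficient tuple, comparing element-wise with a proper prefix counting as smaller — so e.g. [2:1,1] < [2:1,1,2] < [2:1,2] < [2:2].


Δ(Σ) — 11 vertices, 14 min non-faces:

  {1,7}:  v_{1} + v_{7} = 0  so sig = [2:]
  {2,6}:  v_{2} + v_{6} = 0  so sig = [2:]
  {10,11}:  v_{10} + v_{11} = v_{7}  so sig = [2:1]
  {5,8}:  v_{5} + v_{8} = v_{7} + v_{11}  so sig = [2:1,1]
  {1,8}:  v_{1} + v_{8} = v_{4} + v_{9} + v_{11}  so sig = [2:1,1,1]
  {3,9}:  v_{3} + v_{9} = v_{6} + v_{7} + v_{11}  so sig = [2:1,1,1]
  {1,3}:  v_{1} + v_{3} = v_{4} + v_{5} + v_{6} + v_{11}  so sig = [2:1,1,1,1]
  {2,3}:  v_{2} + v_{3} = v_{4} + v_{5} + v_{7} + v_{11}  so sig = [2:1,1,1,1]
  {3,10}:  v_{3} + v_{10} = v_{4} + v_{5} + v_{6} + 2·v_{7}  so sig = [2:1,1,1,2]
  {8,10}:  v_{8} + v_{10} = v_{4} + 2·v_{7} + v_{9}  so sig = [2:1,1,2]
  {3,8}:  v_{3} + v_{8} = v_{4} + v_{6} + 2·v_{7} + 2·v_{11}  so sig = [2:1,1,2,2]
  {4,5,9}:  v_{4} + v_{5} + v_{9} = 0  so sig = [3:]
  {4,7,9,11}:  v_{4} + v_{7} + v_{9} + v_{11} = v_{8}  so sig = [4:1]
  {4,5,6,7,11}:  v_{4} + v_{5} + v_{6} + v_{7} + v_{11} = v_{3}  so sig = [5:1]

so the primitive-relation signature multiset is
[[2:], [2:], [2:1], [2:1,1], [2:1,1,1], [2:1,1,1], [2:1,1,1,1], [2:1,1,1,1], [2:1,1,1,2], [2:1,1,2], [2:1,1,2,2], [3:], [4:1], [5:1]]


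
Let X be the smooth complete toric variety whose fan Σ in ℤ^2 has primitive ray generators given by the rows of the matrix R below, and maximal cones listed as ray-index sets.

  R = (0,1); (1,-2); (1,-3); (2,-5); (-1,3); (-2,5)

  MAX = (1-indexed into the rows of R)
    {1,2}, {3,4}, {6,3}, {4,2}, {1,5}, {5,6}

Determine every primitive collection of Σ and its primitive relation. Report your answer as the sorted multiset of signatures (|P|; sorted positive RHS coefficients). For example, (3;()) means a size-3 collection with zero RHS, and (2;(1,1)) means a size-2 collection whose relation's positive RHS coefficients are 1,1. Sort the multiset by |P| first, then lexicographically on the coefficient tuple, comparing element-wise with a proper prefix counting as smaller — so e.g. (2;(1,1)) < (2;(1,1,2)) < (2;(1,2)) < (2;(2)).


9 minimal non-faces of Δ(Σ) (on 6 rays):

  {3,5}:  v_{3} + v_{5} = 0  →  sig = (2;())
  {4,6}:  v_{4} + v_{6} = 0  →  sig = (2;())
  {1,3}:  v_{1} + v_{3} = v_{2}  →  sig = (2;(1))
  {2,3}:  v_{2} + v_{3} = v_{4}  →  sig = (2;(1))
  {2,5}:  v_{2} + v_{5} = v_{1}  →  sig = (2;(1))
  {2,6}:  v_{2} + v_{6} = v_{5}  →  sig = (2;(1))
  {4,5}:  v_{4} + v_{5} = v_{2}  →  sig = (2;(1))
  {1,4}:  v_{1} + v_{4} = 2·v_{2}  →  sig = (2;(2))
  {1,6}:  v_{1} + v_{6} = 2·v_{5}  →  sig = (2;(2))

so the primitive-relation signature multiset is
[(2;()), (2;()), (2;(1)), (2;(1)), (2;(1)), (2;(1)), (2;(1)), (2;(2)), (2;(2))]


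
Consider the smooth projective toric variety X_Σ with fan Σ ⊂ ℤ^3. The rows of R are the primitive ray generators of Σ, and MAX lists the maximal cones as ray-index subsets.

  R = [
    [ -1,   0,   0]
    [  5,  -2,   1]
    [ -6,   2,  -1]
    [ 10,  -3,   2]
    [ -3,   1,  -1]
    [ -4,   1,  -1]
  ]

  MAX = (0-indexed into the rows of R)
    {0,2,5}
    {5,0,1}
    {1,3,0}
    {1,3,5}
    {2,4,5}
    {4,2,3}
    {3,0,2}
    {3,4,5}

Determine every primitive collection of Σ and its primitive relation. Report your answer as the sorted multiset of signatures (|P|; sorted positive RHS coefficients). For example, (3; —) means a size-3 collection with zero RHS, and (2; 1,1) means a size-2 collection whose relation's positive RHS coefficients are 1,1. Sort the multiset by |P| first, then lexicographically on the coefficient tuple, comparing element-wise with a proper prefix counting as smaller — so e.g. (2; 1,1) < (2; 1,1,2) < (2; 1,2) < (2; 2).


The 5 primitive collections of Σ (r=6, n=3):

  {0,4}:  v_{0} + v_{4} = v_{5} ; sig = (2; 1)
  {1,2}:  v_{1} + v_{2} = v_{0} ; sig = (2; 1)
  {1,4}:  v_{1} + v_{4} = v_{3} + 2·v_{5} ; sig = (2; 1,2)
  {2,3,5}:  v_{2} + v_{3} + v_{5} = 0 ; sig = (3; —)
  {0,3,5}:  v_{0} + v_{3} + v_{5} = v_{1} ; sig = (3; 1)

Sorted signature multiset PRS(X):
{ (2; 1) ×2,  (2; 1,2),  (3; —),  (3; 1) }


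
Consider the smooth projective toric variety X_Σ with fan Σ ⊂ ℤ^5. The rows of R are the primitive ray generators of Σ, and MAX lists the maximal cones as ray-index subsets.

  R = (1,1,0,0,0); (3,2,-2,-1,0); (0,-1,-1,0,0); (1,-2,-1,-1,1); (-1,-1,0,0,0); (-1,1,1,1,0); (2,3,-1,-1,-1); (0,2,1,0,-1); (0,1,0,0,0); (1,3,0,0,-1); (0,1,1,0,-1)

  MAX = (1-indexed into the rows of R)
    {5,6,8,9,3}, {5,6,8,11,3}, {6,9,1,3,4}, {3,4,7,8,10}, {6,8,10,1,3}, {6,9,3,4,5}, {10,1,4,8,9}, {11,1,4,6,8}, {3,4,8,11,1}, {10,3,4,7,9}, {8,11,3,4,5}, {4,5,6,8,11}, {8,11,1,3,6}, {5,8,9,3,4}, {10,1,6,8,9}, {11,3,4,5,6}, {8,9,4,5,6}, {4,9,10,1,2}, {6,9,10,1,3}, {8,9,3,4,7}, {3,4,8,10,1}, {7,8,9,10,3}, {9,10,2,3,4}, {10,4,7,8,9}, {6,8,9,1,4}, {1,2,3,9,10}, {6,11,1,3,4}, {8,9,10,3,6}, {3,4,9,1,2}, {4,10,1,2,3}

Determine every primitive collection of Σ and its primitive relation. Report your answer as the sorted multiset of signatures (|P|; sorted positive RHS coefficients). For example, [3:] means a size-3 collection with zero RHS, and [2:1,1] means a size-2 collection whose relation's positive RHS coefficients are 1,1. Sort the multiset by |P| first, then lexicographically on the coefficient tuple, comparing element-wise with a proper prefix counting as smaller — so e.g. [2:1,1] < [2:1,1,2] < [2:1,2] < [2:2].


Primitive collections (18):

  {1,5}:  v_{1} + v_{5} = 0  →  sig = [2:]
  {9,11}:  v_{9} + v_{11} = v_{8}  →  sig = [2:1]
  {6,7}:  v_{6} + v_{7} = v_{9} + v_{10}  →  sig = [2:1,1]
  {5,10}:  v_{5} + v_{10} = v_{3} + v_{8} + v_{9}  →  sig = [2:1,1,1]
  {2,5}:  v_{2} + v_{5} = v_{3} + v_{4} + v_{9} + v_{10}  →  sig = [2:1,1,1,1]
  {2,11}:  v_{2} + v_{11} = v_{1} + v_{3} + v_{4} + v_{8} + v_{10}  →  sig = [2:1,1,1,1,1]
  {7,11}:  v_{7} + v_{11} = v_{3} + v_{4} + 2·v_{8} + v_{10}  →  sig = [2:1,1,1,2]
  {10,11}:  v_{10} + v_{11} = v_{1} + v_{3} + 2·v_{8}  →  sig = [2:1,1,2]
  {2,7}:  v_{2} + v_{7} = v_{3} + 2·v_{4} + v_{9} + 3·v_{10}  →  sig = [2:1,1,2,3]
  {1,7}:  v_{1} + v_{7} = v_{4} + 2·v_{10}  →  sig = [2:1,2]
  {2,8}:  v_{2} + v_{8} = v_{4} + 2·v_{10}  →  sig = [2:1,2]
  {2,6}:  v_{2} + v_{6} = 2·v_{1} + v_{3} + 2·v_{9}  →  sig = [2:1,2,2]
  {5,7}:  v_{5} + v_{7} = 2·v_{3} + v_{4} + 2·v_{8} + 2·v_{9}  →  sig = [2:1,2,2,2]
  {4,6,10}:  v_{4} + v_{6} + v_{10} = v_{1} + v_{9}  →  sig = [3:1,1]
  {3,4,6,8}:  v_{3} + v_{4} + v_{6} + v_{8} = 0  →  sig = [4:]
  {1,3,8,9}:  v_{1} + v_{3} + v_{8} + v_{9} = v_{10}  →  sig = [4:1]
  {1,3,4,9,10}:  v_{1} + v_{3} + v_{4} + v_{9} + v_{10} = v_{2}  →  sig = [5:1]
  {3,4,8,9,10}:  v_{3} + v_{4} + v_{8} + v_{9} + v_{10} = v_{7}  →  sig = [5:1]

Sorted signature multiset PRS(X):
    |P|=2: 13 collections, coeffs (), (1), (1,1), (1,1,1), (1,1,1,1), (1,1,1,1,1), (1,1,1,2), (1,1,2), (1,1,2,3), (1,2), (1,2), (1,2,2), (1,2,2,2)
    |P|=3: 1 collection, coeffs (1,1)
    |P|=4: 2 collections, coeffs (), (1)
    |P|=5: 2 collections, coeffs (1), (1)
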